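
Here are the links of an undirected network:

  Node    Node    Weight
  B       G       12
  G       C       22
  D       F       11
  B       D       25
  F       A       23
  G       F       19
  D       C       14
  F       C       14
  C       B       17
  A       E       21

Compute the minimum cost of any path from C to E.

58

Running Dijkstra from C:
C: 0
D: 14  (via C)
F: 14  (via C)
B: 17  (via C)
G: 22  (via C)
A: 37  (via F)
E: 58  (via A)
Shortest route: C–F–A–E = 58.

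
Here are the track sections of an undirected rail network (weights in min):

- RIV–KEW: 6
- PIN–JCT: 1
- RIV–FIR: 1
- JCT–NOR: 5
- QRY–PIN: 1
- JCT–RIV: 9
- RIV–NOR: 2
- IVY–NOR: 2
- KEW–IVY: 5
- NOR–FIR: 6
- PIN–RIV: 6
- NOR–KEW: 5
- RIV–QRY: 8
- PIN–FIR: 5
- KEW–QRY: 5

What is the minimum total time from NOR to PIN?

Running Dijkstra from NOR:
NOR: 0
IVY: 2  (via NOR)
RIV: 2  (via NOR)
FIR: 3  (via RIV)
KEW: 5  (via NOR)
JCT: 5  (via NOR)
PIN: 6  (via JCT)
Shortest route: NOR–JCT–PIN = 6 min.

6 min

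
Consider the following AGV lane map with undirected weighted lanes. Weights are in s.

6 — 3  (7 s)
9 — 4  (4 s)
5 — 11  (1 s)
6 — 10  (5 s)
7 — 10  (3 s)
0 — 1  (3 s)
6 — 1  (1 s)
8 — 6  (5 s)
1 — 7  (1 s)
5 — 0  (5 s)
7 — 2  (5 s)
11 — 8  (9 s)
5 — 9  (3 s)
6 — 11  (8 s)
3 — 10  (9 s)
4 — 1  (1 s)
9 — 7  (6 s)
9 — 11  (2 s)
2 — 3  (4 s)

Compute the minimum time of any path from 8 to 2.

Shortest distances from 8:
8: 0
6: 5  (via 8)
1: 6  (via 6)
4: 7  (via 1)
7: 7  (via 1)
0: 9  (via 1)
11: 9  (via 8)
5: 10  (via 11)
10: 10  (via 6)
9: 11  (via 4)
2: 12  (via 7)
Shortest route: 8–6–1–7–2 = 12 s.

12 s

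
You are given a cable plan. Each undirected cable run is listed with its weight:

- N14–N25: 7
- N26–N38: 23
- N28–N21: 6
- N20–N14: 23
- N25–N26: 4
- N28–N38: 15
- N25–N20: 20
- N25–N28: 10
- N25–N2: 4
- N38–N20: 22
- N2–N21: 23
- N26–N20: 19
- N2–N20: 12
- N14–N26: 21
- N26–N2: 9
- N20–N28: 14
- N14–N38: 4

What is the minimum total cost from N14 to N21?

Enumerating some paths:
N14 - N25 - N28 - N21: 7+10+6 = 23
N14 - N38 - N28 - N21: 4+15+6 = 25
The minimum is 23 via N14 - N25 - N28 - N21.

23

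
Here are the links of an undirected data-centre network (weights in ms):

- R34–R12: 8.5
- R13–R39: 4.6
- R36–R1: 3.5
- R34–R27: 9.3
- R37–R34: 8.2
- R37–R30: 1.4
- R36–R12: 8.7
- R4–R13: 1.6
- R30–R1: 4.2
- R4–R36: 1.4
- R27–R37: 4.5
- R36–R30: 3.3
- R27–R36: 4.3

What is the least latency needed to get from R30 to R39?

10.9 ms

Shortest distances from R30:
R30: 0
R37: 1.4  (via R30)
R36: 3.3  (via R30)
R1: 4.2  (via R30)
R4: 4.7  (via R36)
R27: 5.9  (via R37)
R13: 6.3  (via R4)
R34: 9.6  (via R37)
R39: 10.9  (via R13)
Shortest route: R30 → R36 → R4 → R13 → R39 = 10.9 ms.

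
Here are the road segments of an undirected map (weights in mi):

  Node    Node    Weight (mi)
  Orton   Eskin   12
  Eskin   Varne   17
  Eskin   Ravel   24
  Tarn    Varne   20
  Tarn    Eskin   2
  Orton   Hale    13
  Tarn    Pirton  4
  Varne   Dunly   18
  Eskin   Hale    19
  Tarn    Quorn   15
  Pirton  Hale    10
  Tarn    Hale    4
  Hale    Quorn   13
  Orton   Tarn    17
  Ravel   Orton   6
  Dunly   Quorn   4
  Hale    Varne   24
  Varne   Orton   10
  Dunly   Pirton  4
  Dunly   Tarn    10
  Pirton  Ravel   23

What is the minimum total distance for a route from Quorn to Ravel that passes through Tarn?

32 mi

Best Quorn to Tarn: Quorn → Dunly → Pirton → Tarn costing 12
Shortest Tarn→Ravel: Tarn → Eskin → Orton → Ravel = 20
Total via Tarn: 12 + 20 = 32 mi.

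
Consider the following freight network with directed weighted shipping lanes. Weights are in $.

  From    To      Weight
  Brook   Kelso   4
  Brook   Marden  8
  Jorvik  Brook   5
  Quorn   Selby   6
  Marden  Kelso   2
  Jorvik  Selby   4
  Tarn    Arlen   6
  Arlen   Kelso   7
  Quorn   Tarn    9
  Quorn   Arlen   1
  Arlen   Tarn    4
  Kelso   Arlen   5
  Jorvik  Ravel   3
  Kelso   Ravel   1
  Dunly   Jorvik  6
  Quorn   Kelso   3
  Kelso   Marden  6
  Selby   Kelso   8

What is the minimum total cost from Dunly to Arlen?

$20

Enumerating some paths:
Dunly → Jorvik → Selby → Kelso → Arlen: 6+4+8+5 = 23
Dunly → Jorvik → Brook → Kelso → Arlen: 6+5+4+5 = 20
Cheapest is Dunly → Jorvik → Brook → Kelso → Arlen at $20.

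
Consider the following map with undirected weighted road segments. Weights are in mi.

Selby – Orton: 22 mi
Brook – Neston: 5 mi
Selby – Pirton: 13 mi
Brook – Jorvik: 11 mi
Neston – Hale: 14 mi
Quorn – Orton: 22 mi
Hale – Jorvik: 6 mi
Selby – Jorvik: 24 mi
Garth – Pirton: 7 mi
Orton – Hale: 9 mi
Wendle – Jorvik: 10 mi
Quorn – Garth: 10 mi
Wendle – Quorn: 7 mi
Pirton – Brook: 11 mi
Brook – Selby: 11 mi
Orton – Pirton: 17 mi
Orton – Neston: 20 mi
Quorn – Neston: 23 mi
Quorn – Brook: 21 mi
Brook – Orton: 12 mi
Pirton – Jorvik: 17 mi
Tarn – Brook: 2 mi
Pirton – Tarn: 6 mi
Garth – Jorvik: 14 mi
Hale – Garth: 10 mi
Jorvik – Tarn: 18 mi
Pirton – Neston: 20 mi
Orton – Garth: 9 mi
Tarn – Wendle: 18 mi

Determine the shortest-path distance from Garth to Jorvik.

14 mi

Running Dijkstra from Garth:
Garth: 0
Pirton: 7  (via Garth)
Orton: 9  (via Garth)
Quorn: 10  (via Garth)
Hale: 10  (via Garth)
Tarn: 13  (via Pirton)
Jorvik: 14  (via Garth)
Shortest route: Garth → Jorvik = 14 mi.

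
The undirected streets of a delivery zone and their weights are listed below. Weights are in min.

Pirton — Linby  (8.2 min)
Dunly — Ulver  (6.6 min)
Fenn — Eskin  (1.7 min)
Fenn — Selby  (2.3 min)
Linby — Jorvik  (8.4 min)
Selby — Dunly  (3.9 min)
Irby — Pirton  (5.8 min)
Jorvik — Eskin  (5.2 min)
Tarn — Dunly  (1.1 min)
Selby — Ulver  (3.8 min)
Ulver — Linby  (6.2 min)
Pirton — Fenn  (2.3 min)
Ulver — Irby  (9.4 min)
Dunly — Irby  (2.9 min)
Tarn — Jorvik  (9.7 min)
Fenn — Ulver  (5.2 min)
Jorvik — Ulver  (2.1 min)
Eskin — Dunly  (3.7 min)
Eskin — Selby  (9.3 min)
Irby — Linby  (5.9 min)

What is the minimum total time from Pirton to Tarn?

Enumerating some paths:
Pirton–Fenn–Selby–Dunly–Tarn: 2.3+2.3+3.9+1.1 = 9.6
Pirton–Irby–Dunly–Tarn: 5.8+2.9+1.1 = 9.8
Pirton–Fenn–Eskin–Dunly–Tarn: 2.3+1.7+3.7+1.1 = 8.8
Cheapest is Pirton–Fenn–Eskin–Dunly–Tarn at 8.8 min.

8.8 min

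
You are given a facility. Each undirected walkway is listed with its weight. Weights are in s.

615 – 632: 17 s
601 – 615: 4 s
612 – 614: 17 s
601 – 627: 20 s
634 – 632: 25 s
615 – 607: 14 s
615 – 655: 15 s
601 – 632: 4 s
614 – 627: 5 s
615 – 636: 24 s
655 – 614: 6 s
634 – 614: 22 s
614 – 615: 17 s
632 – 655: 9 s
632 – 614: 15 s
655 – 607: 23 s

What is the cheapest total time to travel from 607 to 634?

47 s

Settle nodes by increasing distance from 607:
607: 0
615: 14  (via 607)
601: 18  (via 615)
632: 22  (via 601)
655: 23  (via 607)
614: 29  (via 655)
627: 34  (via 614)
636: 38  (via 615)
612: 46  (via 614)
634: 47  (via 632)
Shortest route: 607 → 615 → 601 → 632 → 634 = 47 s.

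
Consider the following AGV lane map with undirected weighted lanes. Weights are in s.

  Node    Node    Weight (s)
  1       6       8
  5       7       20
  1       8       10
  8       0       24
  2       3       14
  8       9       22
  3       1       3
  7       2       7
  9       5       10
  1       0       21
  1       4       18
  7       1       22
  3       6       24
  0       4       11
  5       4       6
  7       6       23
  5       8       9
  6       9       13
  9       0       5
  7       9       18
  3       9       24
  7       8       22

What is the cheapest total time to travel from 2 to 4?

33 s

Shortest distances from 2:
2: 0
7: 7  (via 2)
3: 14  (via 2)
1: 17  (via 3)
6: 25  (via 1)
9: 25  (via 7)
5: 27  (via 7)
8: 27  (via 1)
0: 30  (via 9)
4: 33  (via 5)
Shortest route: 2 → 7 → 5 → 4 = 33 s.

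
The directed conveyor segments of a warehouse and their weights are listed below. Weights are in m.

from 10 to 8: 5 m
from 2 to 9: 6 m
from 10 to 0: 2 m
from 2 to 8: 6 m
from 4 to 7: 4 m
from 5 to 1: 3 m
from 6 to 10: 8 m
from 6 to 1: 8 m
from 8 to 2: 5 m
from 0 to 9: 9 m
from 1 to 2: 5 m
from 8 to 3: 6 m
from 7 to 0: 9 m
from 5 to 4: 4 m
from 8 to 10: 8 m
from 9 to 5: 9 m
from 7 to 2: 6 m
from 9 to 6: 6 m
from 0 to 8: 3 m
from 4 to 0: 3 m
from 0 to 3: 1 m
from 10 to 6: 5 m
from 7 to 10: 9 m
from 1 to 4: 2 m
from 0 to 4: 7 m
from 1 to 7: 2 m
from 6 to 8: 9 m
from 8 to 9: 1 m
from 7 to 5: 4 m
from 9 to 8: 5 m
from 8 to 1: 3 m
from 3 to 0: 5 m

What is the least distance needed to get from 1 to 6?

15 m

Running Dijkstra from 1:
1: 0
4: 2  (via 1)
7: 2  (via 1)
0: 5  (via 4)
2: 5  (via 1)
3: 6  (via 0)
5: 6  (via 7)
8: 8  (via 0)
9: 9  (via 8)
10: 11  (via 7)
6: 15  (via 9)
Shortest route: 1–4–0–8–9–6 = 15 m.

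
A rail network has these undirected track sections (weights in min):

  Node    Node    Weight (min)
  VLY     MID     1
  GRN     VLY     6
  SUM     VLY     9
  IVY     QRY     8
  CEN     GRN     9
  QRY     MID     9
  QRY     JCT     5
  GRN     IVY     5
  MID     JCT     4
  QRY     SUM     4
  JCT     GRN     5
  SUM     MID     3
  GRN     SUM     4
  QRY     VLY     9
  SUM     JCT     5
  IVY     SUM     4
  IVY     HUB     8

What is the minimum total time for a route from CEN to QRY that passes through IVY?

22 min

Shortest CEN→IVY: CEN → GRN → IVY = 14
Shortest IVY→QRY: IVY → QRY = 8
Total via IVY: 14 + 8 = 22 min.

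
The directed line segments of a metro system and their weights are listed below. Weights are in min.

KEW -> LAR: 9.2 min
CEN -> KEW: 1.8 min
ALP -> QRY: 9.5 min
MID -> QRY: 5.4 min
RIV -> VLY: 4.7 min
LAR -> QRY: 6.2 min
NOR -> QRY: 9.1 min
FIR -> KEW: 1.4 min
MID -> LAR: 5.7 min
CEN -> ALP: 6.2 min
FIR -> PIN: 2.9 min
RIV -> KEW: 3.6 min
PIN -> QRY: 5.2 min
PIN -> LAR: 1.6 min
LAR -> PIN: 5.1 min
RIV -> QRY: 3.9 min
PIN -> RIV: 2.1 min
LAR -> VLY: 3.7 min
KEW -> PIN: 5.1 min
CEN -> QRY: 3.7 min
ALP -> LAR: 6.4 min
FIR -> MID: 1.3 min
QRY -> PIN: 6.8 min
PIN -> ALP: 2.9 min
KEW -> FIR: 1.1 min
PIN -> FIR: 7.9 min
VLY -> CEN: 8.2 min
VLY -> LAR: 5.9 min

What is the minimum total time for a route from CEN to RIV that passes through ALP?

19.8 min

Shortest CEN→ALP: CEN → ALP = 6.2
Shortest ALP→RIV: ALP → LAR → PIN → RIV = 13.6
Total via ALP: 6.2 + 13.6 = 19.8 min.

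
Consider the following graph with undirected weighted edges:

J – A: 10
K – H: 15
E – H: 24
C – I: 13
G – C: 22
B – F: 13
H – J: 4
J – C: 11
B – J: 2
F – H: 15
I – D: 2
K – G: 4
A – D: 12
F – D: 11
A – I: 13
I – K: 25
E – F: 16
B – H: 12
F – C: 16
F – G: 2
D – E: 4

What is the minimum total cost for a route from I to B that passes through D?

Best I to D: I–D costing 2
Shortest D→B: D–F–B = 24
Total via D: 2 + 24 = 26.

26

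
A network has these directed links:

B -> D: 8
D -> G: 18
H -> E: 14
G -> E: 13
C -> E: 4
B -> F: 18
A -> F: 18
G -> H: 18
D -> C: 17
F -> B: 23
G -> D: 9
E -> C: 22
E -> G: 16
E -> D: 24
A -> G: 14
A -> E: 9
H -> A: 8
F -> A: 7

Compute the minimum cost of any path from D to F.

Candidate routes:
D - C - E - G - H - A - F: 17+4+16+18+8+18 = 81
D - G - H - A - F: 18+18+8+18 = 62
The minimum is 62 via D - G - H - A - F.

62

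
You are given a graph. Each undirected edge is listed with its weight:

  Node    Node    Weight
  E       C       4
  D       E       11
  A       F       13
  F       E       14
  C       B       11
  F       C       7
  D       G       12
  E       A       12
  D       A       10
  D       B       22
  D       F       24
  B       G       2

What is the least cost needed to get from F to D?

22

Running Dijkstra from F:
F: 0
C: 7  (via F)
E: 11  (via C)
A: 13  (via F)
B: 18  (via C)
G: 20  (via B)
D: 22  (via E)
Shortest route: F–C–E–D = 22.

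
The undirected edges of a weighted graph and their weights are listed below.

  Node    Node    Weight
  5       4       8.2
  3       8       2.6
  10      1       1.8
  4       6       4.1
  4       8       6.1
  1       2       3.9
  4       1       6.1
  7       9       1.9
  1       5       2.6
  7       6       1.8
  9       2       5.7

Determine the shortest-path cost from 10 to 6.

Settle nodes by increasing distance from 10:
10: 0
1: 1.8  (via 10)
5: 4.4  (via 1)
2: 5.7  (via 1)
4: 7.9  (via 1)
9: 11.4  (via 2)
6: 12  (via 4)
Shortest route: 10 → 1 → 4 → 6 = 12.

12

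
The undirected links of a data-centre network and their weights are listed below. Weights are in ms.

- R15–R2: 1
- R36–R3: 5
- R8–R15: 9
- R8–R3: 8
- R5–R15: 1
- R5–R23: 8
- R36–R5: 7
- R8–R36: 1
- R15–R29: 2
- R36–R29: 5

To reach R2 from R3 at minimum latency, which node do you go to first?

Compare a few routes:
R3 → R36 → R29 → R15 → R2: 5+5+2+1 = 13
R3 → R36 → R5 → R15 → R2: 5+7+1+1 = 14
R3 → R36 → R8 → R15 → R2: 5+1+9+1 = 16
R3 → R8 → R36 → R29 → R15 → R2: 8+1+5+2+1 = 17
Cheapest is R3 → R36 → R29 → R15 → R2 at 13 ms.
So from R3 the first move is to R36.

R36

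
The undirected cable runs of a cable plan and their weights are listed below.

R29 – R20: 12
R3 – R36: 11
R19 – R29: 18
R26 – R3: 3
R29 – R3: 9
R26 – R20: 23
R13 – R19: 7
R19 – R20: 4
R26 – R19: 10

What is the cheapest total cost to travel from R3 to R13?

20

Running Dijkstra from R3:
R3: 0
R26: 3  (via R3)
R29: 9  (via R3)
R36: 11  (via R3)
R19: 13  (via R26)
R20: 17  (via R19)
R13: 20  (via R19)
Shortest route: R3–R26–R19–R13 = 20.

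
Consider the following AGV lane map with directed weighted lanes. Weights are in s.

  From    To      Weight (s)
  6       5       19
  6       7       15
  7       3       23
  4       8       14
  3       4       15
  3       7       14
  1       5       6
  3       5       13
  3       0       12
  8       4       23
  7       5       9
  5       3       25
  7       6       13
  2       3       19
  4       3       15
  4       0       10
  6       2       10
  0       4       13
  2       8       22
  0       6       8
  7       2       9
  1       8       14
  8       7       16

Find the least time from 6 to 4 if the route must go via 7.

53 s

Best 6 to 7: 6 → 7 costing 15
Best 7 to 4: 7 → 3 → 4 costing 38
Total via 7: 15 + 38 = 53 s.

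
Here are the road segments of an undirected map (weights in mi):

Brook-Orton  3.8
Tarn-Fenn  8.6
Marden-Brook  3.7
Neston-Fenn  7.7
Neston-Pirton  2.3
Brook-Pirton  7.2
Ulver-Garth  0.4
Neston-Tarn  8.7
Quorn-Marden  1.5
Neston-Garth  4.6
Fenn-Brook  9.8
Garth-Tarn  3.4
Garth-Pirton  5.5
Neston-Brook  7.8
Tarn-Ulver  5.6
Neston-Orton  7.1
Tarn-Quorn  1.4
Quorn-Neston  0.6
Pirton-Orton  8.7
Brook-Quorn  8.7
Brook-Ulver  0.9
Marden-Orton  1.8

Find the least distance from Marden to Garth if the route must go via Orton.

6.9 mi

Shortest Marden→Orton: Marden → Orton = 1.8
Shortest Orton→Garth: Orton → Brook → Ulver → Garth = 5.1
Total via Orton: 1.8 + 5.1 = 6.9 mi.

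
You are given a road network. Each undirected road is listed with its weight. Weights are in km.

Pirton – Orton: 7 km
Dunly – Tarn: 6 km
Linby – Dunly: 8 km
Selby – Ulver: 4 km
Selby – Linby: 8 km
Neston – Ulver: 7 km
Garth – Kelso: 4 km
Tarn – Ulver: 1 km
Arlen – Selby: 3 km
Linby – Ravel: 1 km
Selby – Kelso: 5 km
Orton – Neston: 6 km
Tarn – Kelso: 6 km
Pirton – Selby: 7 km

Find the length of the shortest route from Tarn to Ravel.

14 km

Candidate routes:
Tarn - Dunly - Linby - Ravel: 6+8+1 = 15
Tarn - Ulver - Selby - Linby - Ravel: 1+4+8+1 = 14
The minimum is 14 km via Tarn - Ulver - Selby - Linby - Ravel.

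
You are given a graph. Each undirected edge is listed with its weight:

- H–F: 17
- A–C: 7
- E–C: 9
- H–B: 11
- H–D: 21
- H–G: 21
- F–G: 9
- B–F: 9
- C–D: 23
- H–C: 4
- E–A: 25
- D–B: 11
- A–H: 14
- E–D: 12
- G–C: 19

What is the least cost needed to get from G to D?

Compare a few routes:
G - F - B - D: 9+9+11 = 29
G - C - E - D: 19+9+12 = 40
G - C - D: 19+23 = 42
G - H - D: 21+21 = 42
The minimum is 29 via G - F - B - D.

29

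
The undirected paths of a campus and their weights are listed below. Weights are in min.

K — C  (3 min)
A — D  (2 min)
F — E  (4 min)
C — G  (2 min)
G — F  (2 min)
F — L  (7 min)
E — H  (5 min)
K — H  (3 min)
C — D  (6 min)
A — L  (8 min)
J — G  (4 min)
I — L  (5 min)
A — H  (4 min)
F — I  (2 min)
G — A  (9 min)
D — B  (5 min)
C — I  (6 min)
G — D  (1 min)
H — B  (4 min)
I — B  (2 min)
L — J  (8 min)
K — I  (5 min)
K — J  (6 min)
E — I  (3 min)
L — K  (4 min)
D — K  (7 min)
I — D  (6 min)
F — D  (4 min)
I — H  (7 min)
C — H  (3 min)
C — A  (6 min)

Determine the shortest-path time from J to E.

Compare a few routes:
J - G - F - E: 4+2+4 = 10
J - G - F - I - E: 4+2+2+3 = 11
J - K - H - E: 6+3+5 = 14
J - G - D - F - E: 4+1+4+4 = 13
The minimum is 10 min via J - G - F - E.

10 min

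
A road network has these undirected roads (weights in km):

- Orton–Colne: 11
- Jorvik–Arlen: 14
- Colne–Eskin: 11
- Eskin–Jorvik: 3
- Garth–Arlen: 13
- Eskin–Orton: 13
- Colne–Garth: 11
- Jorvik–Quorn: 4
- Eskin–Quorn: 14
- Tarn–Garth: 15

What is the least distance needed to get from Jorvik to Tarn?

40 km

Enumerating some paths:
Jorvik–Eskin–Colne–Garth–Tarn: 3+11+11+15 = 40
Jorvik–Arlen–Garth–Tarn: 14+13+15 = 42
Cheapest is Jorvik–Eskin–Colne–Garth–Tarn at 40 km.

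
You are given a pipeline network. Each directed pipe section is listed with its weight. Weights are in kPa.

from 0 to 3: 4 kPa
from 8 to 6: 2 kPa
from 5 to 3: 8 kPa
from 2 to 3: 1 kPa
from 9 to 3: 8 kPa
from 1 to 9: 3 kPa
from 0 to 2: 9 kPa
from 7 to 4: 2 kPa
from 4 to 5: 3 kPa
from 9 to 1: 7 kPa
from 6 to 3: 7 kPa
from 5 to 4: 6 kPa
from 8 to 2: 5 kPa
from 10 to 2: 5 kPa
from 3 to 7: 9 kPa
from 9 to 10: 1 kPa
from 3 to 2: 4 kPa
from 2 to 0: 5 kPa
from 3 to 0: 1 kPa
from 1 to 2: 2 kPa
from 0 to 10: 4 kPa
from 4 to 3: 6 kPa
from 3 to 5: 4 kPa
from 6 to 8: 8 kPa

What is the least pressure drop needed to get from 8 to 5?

10 kPa

Running Dijkstra from 8:
8: 0
6: 2  (via 8)
2: 5  (via 8)
3: 6  (via 2)
0: 7  (via 3)
5: 10  (via 3)
Shortest route: 8 → 2 → 3 → 5 = 10 kPa.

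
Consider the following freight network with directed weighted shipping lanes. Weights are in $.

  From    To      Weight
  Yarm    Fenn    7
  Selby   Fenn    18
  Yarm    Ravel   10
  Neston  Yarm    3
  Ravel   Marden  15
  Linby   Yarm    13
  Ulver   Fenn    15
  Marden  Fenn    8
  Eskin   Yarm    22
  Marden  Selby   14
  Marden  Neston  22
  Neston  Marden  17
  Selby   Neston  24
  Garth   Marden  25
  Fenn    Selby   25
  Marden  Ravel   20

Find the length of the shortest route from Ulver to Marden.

Enumerating some paths:
Ulver - Fenn - Selby - Neston - Yarm - Ravel - Marden: 15+25+24+3+10+15 = 92
Ulver - Fenn - Selby - Neston - Marden: 15+25+24+17 = 81
Cheapest is Ulver - Fenn - Selby - Neston - Marden at $81.

$81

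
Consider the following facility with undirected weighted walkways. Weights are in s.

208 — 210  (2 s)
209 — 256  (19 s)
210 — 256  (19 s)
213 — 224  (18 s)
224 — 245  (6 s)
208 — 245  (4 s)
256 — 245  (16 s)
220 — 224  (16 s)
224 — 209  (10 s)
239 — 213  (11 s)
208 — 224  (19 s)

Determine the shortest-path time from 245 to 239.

Compare a few routes:
245 - 208 - 224 - 213 - 239: 4+19+18+11 = 52
245 - 208 - 210 - 256 - 209 - 224 - 213 - 239: 4+2+19+19+10+18+11 = 83
245 - 224 - 213 - 239: 6+18+11 = 35
245 - 256 - 209 - 224 - 213 - 239: 16+19+10+18+11 = 74
The minimum is 35 s via 245 - 224 - 213 - 239.

35 s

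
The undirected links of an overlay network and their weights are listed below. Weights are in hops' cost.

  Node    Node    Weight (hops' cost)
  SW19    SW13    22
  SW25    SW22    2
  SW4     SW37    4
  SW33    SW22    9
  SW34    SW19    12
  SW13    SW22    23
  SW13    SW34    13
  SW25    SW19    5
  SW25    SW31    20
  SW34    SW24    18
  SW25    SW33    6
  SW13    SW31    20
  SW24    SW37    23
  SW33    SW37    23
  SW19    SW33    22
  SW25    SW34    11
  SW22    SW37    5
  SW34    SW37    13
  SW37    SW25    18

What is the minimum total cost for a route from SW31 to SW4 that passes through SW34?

48 hops' cost

Shortest SW31→SW34: SW31–SW25–SW34 = 31
Shortest SW34→SW4: SW34–SW37–SW4 = 17
Total via SW34: 31 + 17 = 48 hops' cost.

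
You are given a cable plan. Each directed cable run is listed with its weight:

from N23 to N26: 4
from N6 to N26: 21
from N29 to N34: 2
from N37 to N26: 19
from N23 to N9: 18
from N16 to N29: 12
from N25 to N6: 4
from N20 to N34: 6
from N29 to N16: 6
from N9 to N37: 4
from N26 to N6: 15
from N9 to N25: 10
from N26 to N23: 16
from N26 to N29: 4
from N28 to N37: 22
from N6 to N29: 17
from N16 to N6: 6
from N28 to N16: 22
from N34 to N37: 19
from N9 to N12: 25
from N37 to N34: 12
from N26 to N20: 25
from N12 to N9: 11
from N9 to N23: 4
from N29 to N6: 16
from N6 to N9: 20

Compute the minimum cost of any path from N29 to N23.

Enumerating some paths:
N29 - N6 - N9 - N23: 16+20+4 = 40
N29 - N6 - N26 - N23: 16+21+16 = 53
N29 - N16 - N6 - N9 - N23: 6+6+20+4 = 36
N29 - N16 - N6 - N26 - N23: 6+6+21+16 = 49
The minimum is 36 via N29 - N16 - N6 - N9 - N23.

36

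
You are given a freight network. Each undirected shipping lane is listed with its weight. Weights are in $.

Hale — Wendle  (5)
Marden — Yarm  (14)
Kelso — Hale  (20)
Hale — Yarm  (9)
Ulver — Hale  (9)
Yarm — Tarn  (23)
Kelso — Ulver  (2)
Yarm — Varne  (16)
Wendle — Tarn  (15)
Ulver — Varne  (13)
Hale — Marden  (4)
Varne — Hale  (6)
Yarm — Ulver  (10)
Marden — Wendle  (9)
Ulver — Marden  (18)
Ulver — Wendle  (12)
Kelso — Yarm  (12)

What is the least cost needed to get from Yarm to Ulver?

$10

Candidate routes:
Yarm–Hale–Ulver: 9+9 = 18
Yarm–Ulver: 10 = 10
Yarm–Kelso–Ulver: 12+2 = 14
The minimum is $10 via Yarm–Ulver.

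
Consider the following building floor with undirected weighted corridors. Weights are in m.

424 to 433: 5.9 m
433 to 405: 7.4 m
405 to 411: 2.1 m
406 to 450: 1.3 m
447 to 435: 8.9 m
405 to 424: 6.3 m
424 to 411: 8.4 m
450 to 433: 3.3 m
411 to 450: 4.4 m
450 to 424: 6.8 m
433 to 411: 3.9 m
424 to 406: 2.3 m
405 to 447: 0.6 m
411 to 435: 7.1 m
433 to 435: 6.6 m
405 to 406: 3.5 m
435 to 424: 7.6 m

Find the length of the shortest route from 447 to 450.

5.4 m

Candidate routes:
447 → 405 → 406 → 450: 0.6+3.5+1.3 = 5.4
447 → 405 → 411 → 450: 0.6+2.1+4.4 = 7.1
Cheapest is 447 → 405 → 406 → 450 at 5.4 m.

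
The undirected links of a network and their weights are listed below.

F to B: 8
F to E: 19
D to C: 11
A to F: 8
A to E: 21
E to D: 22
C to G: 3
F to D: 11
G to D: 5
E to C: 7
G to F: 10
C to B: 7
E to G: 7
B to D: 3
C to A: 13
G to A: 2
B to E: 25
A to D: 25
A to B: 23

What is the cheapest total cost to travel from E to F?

17

Compare a few routes:
E → C → G → F: 7+3+10 = 20
E → C → G → A → F: 7+3+2+8 = 20
E → G → F: 7+10 = 17
E → F: 19 = 19
Cheapest is E → G → F at 17.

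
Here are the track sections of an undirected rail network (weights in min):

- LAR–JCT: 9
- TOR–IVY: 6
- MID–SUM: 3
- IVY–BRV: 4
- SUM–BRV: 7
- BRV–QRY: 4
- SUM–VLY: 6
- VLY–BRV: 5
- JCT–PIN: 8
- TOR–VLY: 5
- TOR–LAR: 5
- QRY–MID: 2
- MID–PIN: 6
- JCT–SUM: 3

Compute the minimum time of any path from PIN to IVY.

16 min

Compare a few routes:
PIN → MID → QRY → BRV → IVY: 6+2+4+4 = 16
PIN → MID → SUM → BRV → IVY: 6+3+7+4 = 20
Cheapest is PIN → MID → QRY → BRV → IVY at 16 min.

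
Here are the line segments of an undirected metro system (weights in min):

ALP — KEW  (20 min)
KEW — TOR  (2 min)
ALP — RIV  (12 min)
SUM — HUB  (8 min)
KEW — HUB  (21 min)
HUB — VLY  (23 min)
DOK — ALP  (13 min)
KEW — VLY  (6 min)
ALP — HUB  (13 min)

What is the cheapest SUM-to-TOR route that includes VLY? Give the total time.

39 min

Shortest SUM→VLY: SUM → HUB → VLY = 31
Shortest VLY→TOR: VLY → KEW → TOR = 8
Total via VLY: 31 + 8 = 39 min.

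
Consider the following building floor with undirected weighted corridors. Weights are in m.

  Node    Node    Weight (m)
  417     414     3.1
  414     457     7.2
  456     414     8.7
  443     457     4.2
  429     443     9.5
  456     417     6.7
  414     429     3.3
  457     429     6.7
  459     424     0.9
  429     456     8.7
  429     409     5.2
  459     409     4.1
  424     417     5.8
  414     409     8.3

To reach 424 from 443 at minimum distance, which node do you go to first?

429

Enumerating some paths:
443–429–409–459–424: 9.5+5.2+4.1+0.9 = 19.7
443–457–414–417–424: 4.2+7.2+3.1+5.8 = 20.3
443–457–429–409–459–424: 4.2+6.7+5.2+4.1+0.9 = 21.1
Cheapest is 443–429–409–459–424 at 19.7 m.
So from 443 the first move is to 429.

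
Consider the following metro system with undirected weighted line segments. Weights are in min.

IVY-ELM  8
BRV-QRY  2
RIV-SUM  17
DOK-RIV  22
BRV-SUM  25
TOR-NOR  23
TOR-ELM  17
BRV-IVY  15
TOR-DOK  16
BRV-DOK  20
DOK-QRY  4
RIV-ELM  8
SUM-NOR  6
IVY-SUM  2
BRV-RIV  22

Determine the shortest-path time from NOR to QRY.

25 min

Enumerating some paths:
NOR–TOR–DOK–QRY: 23+16+4 = 43
NOR–SUM–IVY–BRV–QRY: 6+2+15+2 = 25
NOR–SUM–BRV–QRY: 6+25+2 = 33
NOR–SUM–IVY–BRV–DOK–QRY: 6+2+15+20+4 = 47
Cheapest is NOR–SUM–IVY–BRV–QRY at 25 min.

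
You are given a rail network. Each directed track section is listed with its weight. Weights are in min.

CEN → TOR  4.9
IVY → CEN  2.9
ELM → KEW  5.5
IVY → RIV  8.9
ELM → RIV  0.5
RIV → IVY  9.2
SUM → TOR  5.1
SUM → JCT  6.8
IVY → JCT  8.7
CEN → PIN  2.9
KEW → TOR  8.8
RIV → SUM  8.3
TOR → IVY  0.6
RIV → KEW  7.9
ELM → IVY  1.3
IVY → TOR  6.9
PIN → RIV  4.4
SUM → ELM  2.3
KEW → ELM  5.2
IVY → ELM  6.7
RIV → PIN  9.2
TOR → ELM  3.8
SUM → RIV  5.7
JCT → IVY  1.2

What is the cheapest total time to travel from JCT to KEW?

Candidate routes:
JCT–IVY–TOR–ELM–KEW: 1.2+6.9+3.8+5.5 = 17.4
JCT–IVY–ELM–KEW: 1.2+6.7+5.5 = 13.4
JCT–IVY–ELM–RIV–KEW: 1.2+6.7+0.5+7.9 = 16.3
The minimum is 13.4 min via JCT–IVY–ELM–KEW.

13.4 min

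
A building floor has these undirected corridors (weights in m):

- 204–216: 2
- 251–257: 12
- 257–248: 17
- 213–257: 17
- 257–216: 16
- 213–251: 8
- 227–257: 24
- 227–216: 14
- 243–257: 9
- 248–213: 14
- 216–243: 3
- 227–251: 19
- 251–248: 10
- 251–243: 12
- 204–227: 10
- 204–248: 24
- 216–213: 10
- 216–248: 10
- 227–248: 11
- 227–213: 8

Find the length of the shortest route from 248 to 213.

14 m

Settle nodes by increasing distance from 248:
248: 0
251: 10  (via 248)
216: 10  (via 248)
227: 11  (via 248)
204: 12  (via 216)
243: 13  (via 216)
213: 14  (via 248)
Shortest route: 248–213 = 14 m.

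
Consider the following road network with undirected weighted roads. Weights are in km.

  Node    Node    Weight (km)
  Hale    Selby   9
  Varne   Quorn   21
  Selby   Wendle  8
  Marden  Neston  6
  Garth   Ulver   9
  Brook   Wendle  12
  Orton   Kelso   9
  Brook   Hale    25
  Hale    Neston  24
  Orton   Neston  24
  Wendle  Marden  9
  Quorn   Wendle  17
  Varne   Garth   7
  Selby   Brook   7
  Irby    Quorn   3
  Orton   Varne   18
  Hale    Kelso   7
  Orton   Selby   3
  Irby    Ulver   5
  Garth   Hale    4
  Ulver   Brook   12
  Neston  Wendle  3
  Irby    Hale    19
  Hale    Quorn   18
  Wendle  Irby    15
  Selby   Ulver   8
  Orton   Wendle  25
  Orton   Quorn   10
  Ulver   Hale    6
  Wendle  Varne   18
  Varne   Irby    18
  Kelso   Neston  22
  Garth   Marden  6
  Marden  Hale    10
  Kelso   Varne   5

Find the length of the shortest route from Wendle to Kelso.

20 km

Shortest distances from Wendle:
Wendle: 0
Neston: 3  (via Wendle)
Selby: 8  (via Wendle)
Marden: 9  (via Wendle)
Orton: 11  (via Selby)
Brook: 12  (via Wendle)
Garth: 15  (via Marden)
Irby: 15  (via Wendle)
Ulver: 16  (via Selby)
Hale: 17  (via Selby)
Quorn: 17  (via Wendle)
Varne: 18  (via Wendle)
Kelso: 20  (via Orton)
Shortest route: Wendle–Selby–Orton–Kelso = 20 km.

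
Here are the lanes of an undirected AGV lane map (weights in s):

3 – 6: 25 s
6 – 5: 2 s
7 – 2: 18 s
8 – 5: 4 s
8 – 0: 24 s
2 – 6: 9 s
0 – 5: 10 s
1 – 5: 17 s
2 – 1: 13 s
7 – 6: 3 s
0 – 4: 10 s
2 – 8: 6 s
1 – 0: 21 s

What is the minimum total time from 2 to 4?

Candidate routes:
2 - 8 - 5 - 0 - 4: 6+4+10+10 = 30
2 - 8 - 0 - 4: 6+24+10 = 40
2 - 6 - 5 - 0 - 4: 9+2+10+10 = 31
Cheapest is 2 - 8 - 5 - 0 - 4 at 30 s.

30 s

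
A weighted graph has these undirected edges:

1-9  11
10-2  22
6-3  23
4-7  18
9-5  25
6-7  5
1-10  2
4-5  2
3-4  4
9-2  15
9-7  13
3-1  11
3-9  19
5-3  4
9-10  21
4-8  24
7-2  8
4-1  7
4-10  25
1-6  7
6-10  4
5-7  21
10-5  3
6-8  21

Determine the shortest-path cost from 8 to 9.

38

Candidate routes:
8–6–7–9: 21+5+13 = 39
8–4–1–9: 24+7+11 = 42
8–6–1–9: 21+7+11 = 39
8–6–10–1–9: 21+4+2+11 = 38
The minimum is 38 via 8–6–10–1–9.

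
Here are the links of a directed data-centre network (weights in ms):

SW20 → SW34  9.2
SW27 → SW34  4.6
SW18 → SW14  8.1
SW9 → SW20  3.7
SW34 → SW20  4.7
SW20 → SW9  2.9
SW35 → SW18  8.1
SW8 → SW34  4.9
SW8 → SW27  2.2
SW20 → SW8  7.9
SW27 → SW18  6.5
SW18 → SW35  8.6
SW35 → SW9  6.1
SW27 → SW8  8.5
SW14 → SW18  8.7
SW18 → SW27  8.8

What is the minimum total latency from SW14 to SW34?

22.1 ms

Shortest distances from SW14:
SW14: 0
SW18: 8.7  (via SW14)
SW35: 17.3  (via SW18)
SW27: 17.5  (via SW18)
SW34: 22.1  (via SW27)
Shortest route: SW14–SW18–SW27–SW34 = 22.1 ms.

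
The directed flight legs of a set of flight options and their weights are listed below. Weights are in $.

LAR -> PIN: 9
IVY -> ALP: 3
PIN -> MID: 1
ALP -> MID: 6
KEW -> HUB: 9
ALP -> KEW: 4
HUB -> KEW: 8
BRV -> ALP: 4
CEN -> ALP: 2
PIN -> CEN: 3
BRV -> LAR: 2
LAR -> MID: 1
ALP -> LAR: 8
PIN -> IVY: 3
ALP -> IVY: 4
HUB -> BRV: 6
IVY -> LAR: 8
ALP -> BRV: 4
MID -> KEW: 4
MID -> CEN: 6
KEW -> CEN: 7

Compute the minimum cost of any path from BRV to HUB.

$16

Candidate routes:
BRV–ALP–KEW–HUB: 4+4+9 = 17
BRV–LAR–MID–KEW–HUB: 2+1+4+9 = 16
BRV–ALP–MID–KEW–HUB: 4+6+4+9 = 23
Cheapest is BRV–LAR–MID–KEW–HUB at $16.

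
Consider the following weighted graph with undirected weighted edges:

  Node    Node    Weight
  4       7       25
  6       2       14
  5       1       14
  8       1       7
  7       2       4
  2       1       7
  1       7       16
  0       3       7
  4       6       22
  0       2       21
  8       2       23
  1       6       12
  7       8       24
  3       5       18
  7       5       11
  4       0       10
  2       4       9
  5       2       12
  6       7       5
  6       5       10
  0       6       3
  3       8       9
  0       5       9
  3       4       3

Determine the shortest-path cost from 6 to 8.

19

Enumerating some paths:
6 → 0 → 4 → 3 → 8: 3+10+3+9 = 25
6 → 0 → 3 → 8: 3+7+9 = 19
6 → 7 → 2 → 1 → 8: 5+4+7+7 = 23
The minimum is 19 via 6 → 0 → 3 → 8.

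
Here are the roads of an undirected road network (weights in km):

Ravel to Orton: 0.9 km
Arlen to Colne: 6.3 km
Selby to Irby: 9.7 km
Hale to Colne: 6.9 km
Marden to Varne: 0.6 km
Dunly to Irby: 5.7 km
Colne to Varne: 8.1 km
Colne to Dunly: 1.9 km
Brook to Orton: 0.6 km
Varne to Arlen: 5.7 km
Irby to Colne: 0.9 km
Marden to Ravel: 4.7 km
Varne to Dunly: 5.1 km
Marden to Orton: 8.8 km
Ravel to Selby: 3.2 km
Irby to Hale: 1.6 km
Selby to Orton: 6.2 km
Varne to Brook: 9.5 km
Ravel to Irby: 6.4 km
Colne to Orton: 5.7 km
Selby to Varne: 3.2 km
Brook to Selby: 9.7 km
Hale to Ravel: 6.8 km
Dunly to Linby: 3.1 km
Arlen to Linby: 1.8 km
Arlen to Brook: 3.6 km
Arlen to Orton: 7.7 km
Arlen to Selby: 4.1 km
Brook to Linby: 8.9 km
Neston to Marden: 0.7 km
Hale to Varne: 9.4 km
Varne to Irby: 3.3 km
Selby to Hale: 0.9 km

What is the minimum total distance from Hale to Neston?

5.4 km

Compare a few routes:
Hale–Irby–Varne–Marden–Neston: 1.6+3.3+0.6+0.7 = 6.2
Hale–Selby–Varne–Marden–Neston: 0.9+3.2+0.6+0.7 = 5.4
The minimum is 5.4 km via Hale–Selby–Varne–Marden–Neston.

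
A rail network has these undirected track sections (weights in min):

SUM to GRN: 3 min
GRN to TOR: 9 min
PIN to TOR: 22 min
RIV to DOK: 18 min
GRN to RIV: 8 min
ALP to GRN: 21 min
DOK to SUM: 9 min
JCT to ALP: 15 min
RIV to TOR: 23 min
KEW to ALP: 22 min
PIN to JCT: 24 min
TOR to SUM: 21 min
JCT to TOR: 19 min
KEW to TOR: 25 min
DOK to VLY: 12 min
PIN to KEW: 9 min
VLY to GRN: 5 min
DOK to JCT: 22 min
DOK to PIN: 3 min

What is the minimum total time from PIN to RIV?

Compare a few routes:
PIN–DOK–SUM–GRN–RIV: 3+9+3+8 = 23
PIN–TOR–GRN–RIV: 22+9+8 = 39
PIN–DOK–RIV: 3+18 = 21
PIN–DOK–VLY–GRN–RIV: 3+12+5+8 = 28
Cheapest is PIN–DOK–RIV at 21 min.

21 min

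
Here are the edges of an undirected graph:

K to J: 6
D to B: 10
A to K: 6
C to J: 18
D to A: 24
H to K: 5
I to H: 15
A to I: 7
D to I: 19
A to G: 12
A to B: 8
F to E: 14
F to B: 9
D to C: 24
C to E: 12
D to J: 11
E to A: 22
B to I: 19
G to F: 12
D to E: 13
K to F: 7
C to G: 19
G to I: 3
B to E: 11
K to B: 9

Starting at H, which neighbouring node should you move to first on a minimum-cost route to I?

Compare a few routes:
H → I: 15 = 15
H → K → A → I: 5+6+7 = 18
The minimum is 15 via H → I.
So from H the first move is to I.

I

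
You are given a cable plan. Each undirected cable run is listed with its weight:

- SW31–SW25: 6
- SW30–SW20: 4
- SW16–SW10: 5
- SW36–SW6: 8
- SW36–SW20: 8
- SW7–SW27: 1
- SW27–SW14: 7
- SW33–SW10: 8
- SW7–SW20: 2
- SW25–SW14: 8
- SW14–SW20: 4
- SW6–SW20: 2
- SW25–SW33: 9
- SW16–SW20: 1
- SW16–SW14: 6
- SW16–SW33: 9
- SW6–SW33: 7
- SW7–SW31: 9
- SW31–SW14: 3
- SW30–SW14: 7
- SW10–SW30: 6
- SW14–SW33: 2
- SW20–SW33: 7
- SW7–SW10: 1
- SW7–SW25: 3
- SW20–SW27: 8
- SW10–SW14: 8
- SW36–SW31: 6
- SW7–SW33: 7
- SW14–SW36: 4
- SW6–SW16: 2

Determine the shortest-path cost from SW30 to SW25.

Running Dijkstra from SW30:
SW30: 0
SW20: 4  (via SW30)
SW16: 5  (via SW20)
SW7: 6  (via SW20)
SW10: 6  (via SW30)
SW6: 6  (via SW20)
SW14: 7  (via SW30)
SW27: 7  (via SW7)
SW33: 9  (via SW14)
SW25: 9  (via SW7)
Shortest route: SW30 → SW20 → SW7 → SW25 = 9.

9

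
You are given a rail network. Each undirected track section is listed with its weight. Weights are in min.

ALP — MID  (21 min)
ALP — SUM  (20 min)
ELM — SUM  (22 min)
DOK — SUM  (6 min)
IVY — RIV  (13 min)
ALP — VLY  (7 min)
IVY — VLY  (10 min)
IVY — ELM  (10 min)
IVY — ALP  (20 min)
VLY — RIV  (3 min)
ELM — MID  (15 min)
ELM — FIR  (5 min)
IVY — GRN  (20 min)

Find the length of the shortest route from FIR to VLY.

Settle nodes by increasing distance from FIR:
FIR: 0
ELM: 5  (via FIR)
IVY: 15  (via ELM)
MID: 20  (via ELM)
VLY: 25  (via IVY)
Shortest route: FIR–ELM–IVY–VLY = 25 min.

25 min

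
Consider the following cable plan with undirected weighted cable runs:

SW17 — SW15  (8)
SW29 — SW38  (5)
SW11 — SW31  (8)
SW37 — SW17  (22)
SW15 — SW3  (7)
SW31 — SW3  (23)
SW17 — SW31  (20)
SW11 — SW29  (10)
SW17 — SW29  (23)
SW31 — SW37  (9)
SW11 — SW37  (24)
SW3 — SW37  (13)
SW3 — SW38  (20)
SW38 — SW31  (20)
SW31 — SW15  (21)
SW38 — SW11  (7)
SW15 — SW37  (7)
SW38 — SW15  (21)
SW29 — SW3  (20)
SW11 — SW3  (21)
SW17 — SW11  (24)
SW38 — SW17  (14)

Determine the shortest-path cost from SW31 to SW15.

Running Dijkstra from SW31:
SW31: 0
SW11: 8  (via SW31)
SW37: 9  (via SW31)
SW38: 15  (via SW11)
SW15: 16  (via SW37)
Shortest route: SW31 → SW37 → SW15 = 16.

16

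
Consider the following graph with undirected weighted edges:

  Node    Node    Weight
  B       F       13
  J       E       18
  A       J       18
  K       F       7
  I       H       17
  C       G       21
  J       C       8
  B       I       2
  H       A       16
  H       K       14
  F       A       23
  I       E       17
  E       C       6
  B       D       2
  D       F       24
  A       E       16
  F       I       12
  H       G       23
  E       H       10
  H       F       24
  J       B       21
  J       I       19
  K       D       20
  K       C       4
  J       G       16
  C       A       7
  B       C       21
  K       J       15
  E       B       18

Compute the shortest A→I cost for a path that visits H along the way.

Shortest A→H: A → H = 16
Shortest H→I: H → I = 17
Total via H: 16 + 17 = 33.

33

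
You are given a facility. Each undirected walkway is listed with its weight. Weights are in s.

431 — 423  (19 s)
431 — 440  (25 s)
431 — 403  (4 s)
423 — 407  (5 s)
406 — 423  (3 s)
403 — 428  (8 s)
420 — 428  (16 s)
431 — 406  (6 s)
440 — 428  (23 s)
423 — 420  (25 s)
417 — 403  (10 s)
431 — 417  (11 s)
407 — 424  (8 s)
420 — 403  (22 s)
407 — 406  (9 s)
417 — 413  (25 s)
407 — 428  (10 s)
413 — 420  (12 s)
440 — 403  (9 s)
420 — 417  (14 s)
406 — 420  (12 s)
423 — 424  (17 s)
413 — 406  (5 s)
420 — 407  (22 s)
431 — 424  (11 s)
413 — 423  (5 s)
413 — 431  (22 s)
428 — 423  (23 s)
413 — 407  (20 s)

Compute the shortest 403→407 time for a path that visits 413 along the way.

25 s

Best 403 to 413: 403 → 431 → 406 → 413 costing 15
Shortest 413→407: 413 → 423 → 407 = 10
Total via 413: 15 + 10 = 25 s.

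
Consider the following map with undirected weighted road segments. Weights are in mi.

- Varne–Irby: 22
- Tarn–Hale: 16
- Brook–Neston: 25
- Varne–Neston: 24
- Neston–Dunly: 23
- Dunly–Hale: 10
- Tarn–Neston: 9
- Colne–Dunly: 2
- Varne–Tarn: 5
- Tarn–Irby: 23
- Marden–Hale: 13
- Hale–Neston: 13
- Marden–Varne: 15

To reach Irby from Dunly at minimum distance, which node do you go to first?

Hale

Enumerating some paths:
Dunly–Hale–Tarn–Irby: 10+16+23 = 49
Dunly–Hale–Neston–Tarn–Irby: 10+13+9+23 = 55
Dunly–Hale–Tarn–Varne–Irby: 10+16+5+22 = 53
The minimum is 49 mi via Dunly–Hale–Tarn–Irby.
So from Dunly the first move is to Hale.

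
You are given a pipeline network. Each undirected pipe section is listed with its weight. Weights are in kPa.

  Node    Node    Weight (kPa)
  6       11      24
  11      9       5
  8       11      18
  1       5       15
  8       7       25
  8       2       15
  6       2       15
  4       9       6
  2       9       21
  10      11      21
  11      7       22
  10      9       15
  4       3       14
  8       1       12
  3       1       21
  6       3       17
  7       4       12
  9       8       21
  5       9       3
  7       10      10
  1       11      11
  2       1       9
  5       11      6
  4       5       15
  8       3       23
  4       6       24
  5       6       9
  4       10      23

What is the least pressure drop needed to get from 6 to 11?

15 kPa

Enumerating some paths:
6 → 5 → 11: 9+6 = 15
6 → 5 → 9 → 11: 9+3+5 = 17
Cheapest is 6 → 5 → 11 at 15 kPa.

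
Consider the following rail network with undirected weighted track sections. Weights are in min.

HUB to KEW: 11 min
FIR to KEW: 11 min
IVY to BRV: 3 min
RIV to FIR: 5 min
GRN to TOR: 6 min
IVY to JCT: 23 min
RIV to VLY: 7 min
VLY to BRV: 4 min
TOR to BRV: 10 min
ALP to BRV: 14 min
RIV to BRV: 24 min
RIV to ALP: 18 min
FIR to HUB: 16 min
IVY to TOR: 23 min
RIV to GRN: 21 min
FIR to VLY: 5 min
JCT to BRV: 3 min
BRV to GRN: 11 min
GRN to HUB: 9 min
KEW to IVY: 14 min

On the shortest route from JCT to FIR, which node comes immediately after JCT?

Candidate routes:
JCT - BRV - VLY - RIV - FIR: 3+4+7+5 = 19
JCT - BRV - VLY - FIR: 3+4+5 = 12
The minimum is 12 min via JCT - BRV - VLY - FIR.
So from JCT the first move is to BRV.

BRV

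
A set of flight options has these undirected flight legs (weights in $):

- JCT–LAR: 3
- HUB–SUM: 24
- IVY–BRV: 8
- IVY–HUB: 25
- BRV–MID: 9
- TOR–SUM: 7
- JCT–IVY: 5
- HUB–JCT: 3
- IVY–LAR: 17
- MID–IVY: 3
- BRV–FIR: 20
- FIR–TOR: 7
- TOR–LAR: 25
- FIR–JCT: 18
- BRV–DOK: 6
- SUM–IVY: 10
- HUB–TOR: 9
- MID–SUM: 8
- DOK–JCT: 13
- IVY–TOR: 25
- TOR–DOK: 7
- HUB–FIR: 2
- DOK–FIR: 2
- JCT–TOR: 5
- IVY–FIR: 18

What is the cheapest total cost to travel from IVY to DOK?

$12

Compare a few routes:
IVY → BRV → DOK: 8+6 = 14
IVY → JCT → HUB → FIR → DOK: 5+3+2+2 = 12
IVY → JCT → TOR → DOK: 5+5+7 = 17
IVY → JCT → DOK: 5+13 = 18
Cheapest is IVY → JCT → HUB → FIR → DOK at $12.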